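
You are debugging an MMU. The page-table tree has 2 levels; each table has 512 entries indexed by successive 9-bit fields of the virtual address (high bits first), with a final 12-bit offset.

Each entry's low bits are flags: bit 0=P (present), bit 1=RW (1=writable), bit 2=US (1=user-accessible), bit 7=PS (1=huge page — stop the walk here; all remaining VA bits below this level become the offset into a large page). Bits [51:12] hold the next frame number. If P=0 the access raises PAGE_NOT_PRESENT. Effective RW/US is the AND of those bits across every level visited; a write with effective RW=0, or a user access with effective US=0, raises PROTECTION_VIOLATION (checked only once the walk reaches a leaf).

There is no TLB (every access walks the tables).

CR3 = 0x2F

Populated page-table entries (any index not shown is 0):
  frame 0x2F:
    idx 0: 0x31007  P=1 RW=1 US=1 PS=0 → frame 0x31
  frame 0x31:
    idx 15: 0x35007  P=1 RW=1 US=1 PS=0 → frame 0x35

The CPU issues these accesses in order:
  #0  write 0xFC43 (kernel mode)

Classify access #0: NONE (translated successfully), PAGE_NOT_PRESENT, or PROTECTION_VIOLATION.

Per-access translation:
#0 VA=0xFC43 (w,kernel):
  [0] read 0x2F idx=0: raw=0x31007 flags P=1 W=1 U=1 S=0
  [1] read 0x31 idx=15: raw=0x35007 flags P=1 W=1 U=1 S=0
  ✓ 0x35C43  — 2 lookups

Access #0 fault: NONE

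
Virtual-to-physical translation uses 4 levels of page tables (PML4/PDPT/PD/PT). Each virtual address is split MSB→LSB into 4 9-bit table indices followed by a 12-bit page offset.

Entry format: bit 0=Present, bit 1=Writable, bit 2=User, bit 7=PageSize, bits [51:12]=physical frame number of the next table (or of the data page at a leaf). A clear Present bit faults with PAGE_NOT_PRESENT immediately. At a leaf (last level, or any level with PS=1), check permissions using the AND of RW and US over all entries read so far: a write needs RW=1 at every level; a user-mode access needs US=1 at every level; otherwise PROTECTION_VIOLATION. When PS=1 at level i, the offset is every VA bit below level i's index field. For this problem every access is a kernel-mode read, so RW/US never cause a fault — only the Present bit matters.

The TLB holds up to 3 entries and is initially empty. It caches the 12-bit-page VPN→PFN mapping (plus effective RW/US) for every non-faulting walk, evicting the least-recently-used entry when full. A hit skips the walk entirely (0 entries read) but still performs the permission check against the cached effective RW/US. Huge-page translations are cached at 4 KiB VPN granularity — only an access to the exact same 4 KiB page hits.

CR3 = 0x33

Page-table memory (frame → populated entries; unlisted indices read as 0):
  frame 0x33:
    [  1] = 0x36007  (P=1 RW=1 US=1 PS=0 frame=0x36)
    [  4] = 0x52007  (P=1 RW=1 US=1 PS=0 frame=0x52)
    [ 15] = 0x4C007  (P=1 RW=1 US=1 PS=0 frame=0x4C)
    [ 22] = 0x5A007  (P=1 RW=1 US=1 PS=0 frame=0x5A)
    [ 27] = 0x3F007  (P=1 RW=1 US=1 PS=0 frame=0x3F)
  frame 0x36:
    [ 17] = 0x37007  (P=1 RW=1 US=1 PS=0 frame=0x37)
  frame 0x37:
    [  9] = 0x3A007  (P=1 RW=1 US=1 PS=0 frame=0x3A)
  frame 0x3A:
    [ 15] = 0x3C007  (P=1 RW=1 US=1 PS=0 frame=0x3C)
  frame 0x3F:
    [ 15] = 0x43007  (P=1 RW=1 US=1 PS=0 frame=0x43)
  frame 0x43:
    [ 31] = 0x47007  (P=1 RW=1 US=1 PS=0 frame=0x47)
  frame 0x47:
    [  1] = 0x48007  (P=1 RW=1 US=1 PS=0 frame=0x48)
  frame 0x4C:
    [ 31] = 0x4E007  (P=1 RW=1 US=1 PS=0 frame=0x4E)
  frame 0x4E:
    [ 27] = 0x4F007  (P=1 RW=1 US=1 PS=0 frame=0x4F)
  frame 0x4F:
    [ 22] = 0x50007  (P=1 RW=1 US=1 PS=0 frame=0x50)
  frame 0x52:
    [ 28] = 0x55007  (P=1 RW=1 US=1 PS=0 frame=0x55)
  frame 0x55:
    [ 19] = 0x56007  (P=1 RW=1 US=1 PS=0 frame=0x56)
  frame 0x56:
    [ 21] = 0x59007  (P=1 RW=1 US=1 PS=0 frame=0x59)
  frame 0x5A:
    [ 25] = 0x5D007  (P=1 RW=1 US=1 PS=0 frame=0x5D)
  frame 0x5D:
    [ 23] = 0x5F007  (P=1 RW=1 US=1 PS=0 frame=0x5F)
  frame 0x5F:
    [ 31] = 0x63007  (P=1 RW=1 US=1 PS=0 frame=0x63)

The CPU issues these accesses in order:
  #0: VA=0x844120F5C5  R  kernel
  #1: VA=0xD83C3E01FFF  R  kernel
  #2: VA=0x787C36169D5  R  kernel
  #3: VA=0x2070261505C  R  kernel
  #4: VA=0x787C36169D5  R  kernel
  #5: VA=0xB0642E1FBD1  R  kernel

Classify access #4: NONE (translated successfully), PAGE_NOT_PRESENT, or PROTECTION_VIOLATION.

Trace:
#0 VA=0x844120F5C5 (r,kernel):
  L0 @0x33[1] → 0x36007  P=1,RW=1,US=1,PS=0
  L1 @0x36[17] → 0x37007  P=1,RW=1,US=1,PS=0
  L2 @0x37[9] → 0x3A007  P=1,RW=1,US=1,PS=0
  L3 @0x3A[15] → 0x3C007  P=1,RW=1,US=1,PS=0
  ⇒ phys 0x3C5C5  [4 reads]
#1 VA=0xD83C3E01FFF (r,kernel):
  L0 @0x33[27] → 0x3F007  P=1,RW=1,US=1,PS=0
  L1 @0x3F[15] → 0x43007  P=1,RW=1,US=1,PS=0
  L2 @0x43[31] → 0x47007  P=1,RW=1,US=1,PS=0
  L3 @0x47[1] → 0x48007  P=1,RW=1,US=1,PS=0
  ⇒ phys 0x48FFF  [4 reads]
#2 VA=0x787C36169D5 (r,kernel):
  L0 @0x33[15] → 0x4C007  P=1,RW=1,US=1,PS=0
  L1 @0x4C[31] → 0x4E007  P=1,RW=1,US=1,PS=0
  L2 @0x4E[27] → 0x4F007  P=1,RW=1,US=1,PS=0
  L3 @0x4F[22] → 0x50007  P=1,RW=1,US=1,PS=0
  ⇒ phys 0x509D5  [4 reads]
#3 VA=0x2070261505C (r,kernel):
  L0 @0x33[4] → 0x52007  P=1,RW=1,US=1,PS=0
  L1 @0x52[28] → 0x55007  P=1,RW=1,US=1,PS=0
  L2 @0x55[19] → 0x56007  P=1,RW=1,US=1,PS=0
  L3 @0x56[21] → 0x59007  P=1,RW=1,US=1,PS=0
  ⇒ phys 0x5905C  [4 reads]
#4 VA=0x787C36169D5 (r,kernel):
  TLB hit vpn=0x787C3616 → PA=0x509D5
#5 VA=0xB0642E1FBD1 (r,kernel):
  L0 @0x33[22] → 0x5A007  P=1,RW=1,US=1,PS=0
  L1 @0x5A[25] → 0x5D007  P=1,RW=1,US=1,PS=0
  L2 @0x5D[23] → 0x5F007  P=1,RW=1,US=1,PS=0
  L3 @0x5F[31] → 0x63007  P=1,RW=1,US=1,PS=0
  ⇒ phys 0x63BD1  [4 reads]

Access #4 fault: NONE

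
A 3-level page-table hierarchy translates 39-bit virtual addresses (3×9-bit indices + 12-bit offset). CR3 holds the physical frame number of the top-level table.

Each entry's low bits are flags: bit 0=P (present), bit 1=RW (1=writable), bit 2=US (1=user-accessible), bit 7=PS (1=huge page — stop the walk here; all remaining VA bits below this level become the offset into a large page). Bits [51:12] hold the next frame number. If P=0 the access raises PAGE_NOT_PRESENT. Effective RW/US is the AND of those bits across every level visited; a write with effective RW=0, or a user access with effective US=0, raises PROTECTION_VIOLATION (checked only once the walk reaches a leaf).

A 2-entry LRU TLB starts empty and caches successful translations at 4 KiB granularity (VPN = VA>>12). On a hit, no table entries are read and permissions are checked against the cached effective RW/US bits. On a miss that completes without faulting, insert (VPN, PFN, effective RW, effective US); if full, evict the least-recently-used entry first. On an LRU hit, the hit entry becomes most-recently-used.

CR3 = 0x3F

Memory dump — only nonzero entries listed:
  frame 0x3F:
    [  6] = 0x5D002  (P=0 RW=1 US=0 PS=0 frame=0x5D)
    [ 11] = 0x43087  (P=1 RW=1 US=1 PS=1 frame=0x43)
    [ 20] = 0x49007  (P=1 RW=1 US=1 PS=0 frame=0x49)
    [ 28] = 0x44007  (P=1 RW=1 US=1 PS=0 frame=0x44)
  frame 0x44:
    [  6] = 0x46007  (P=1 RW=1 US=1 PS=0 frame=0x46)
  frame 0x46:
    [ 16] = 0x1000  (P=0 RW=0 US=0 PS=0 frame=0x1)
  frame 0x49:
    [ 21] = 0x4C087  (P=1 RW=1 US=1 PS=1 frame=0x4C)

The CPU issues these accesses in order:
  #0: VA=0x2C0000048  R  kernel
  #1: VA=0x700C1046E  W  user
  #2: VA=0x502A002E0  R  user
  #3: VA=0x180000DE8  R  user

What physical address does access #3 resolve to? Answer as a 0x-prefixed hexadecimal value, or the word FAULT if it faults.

Trace:
#0 VA=0x2C0000048 (r,kernel):
  L0 @0x3F[11] → 0x43087  P=1,RW=1,US=1,PS=1
  → PA=0x43048 (huge @L0)  (1 entries read)
#1 VA=0x700C1046E (w,user):
  L0 @0x3F[28] → 0x44007  P=1,RW=1,US=1,PS=0
  L1 @0x44[6] → 0x46007  P=1,RW=1,US=1,PS=0
  L2 @0x46[16] → 0x1000  P=0,RW=0,US=0,PS=0
  → PAGE_NOT_PRESENT  (3 entries read)
#2 VA=0x502A002E0 (r,user):
  L0 @0x3F[20] → 0x49007  P=1,RW=1,US=1,PS=0
  L1 @0x49[21] → 0x4C087  P=1,RW=1,US=1,PS=1
  → PA=0x4C2E0 (huge @L1)  (2 entries read)
#3 VA=0x180000DE8 (r,user):
  L0 @0x3F[6] → 0x5D002  P=0,RW=1,US=0,PS=0
  → PAGE_NOT_PRESENT  (1 entries read)

Access #3 PA: FAULT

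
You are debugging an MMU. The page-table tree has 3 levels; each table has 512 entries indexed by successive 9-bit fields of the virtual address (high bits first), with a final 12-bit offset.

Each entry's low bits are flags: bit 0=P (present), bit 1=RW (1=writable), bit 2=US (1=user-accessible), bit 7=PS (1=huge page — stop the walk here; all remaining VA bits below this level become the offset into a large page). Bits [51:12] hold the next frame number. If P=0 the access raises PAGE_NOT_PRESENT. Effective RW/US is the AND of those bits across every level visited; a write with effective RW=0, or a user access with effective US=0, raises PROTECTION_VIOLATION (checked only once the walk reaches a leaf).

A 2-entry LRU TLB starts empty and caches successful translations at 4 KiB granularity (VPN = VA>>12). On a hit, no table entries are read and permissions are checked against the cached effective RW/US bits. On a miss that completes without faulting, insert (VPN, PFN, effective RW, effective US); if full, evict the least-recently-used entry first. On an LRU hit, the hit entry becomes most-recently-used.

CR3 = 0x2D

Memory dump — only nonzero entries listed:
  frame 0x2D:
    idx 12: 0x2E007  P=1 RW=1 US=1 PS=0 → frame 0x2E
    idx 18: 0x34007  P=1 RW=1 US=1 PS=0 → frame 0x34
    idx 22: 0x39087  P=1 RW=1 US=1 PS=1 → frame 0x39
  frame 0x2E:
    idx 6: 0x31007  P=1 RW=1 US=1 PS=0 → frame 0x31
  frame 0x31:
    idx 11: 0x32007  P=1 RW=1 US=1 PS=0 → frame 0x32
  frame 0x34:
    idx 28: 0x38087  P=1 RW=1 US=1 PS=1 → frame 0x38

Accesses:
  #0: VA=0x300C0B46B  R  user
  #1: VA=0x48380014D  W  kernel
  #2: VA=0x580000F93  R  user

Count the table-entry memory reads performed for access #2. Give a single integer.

Walk each access:
#0 VA=0x300C0B46B (r,user):
  [0] read 0x2D idx=12: raw=0x2E007 flags P=1 W=1 U=1 S=0
  [1] read 0x2E idx=6: raw=0x31007 flags P=1 W=1 U=1 S=0
  [2] read 0x31 idx=11: raw=0x32007 flags P=1 W=1 U=1 S=0
  ⇒ phys 0x3246B  [3 reads]
#1 VA=0x48380014D (w,kernel):
  [0] read 0x2D idx=18: raw=0x34007 flags P=1 W=1 U=1 S=0
  [1] read 0x34 idx=28: raw=0x38087 flags P=1 W=1 U=1 S=1
  ⇒ phys 0x3814D (huge @L1)  [2 reads]
#2 VA=0x580000F93 (r,user):
  [0] read 0x2D idx=22: raw=0x39087 flags P=1 W=1 U=1 S=1
  ⇒ phys 0x39F93 (huge @L0)  [1 reads]

Entries read for #2: 1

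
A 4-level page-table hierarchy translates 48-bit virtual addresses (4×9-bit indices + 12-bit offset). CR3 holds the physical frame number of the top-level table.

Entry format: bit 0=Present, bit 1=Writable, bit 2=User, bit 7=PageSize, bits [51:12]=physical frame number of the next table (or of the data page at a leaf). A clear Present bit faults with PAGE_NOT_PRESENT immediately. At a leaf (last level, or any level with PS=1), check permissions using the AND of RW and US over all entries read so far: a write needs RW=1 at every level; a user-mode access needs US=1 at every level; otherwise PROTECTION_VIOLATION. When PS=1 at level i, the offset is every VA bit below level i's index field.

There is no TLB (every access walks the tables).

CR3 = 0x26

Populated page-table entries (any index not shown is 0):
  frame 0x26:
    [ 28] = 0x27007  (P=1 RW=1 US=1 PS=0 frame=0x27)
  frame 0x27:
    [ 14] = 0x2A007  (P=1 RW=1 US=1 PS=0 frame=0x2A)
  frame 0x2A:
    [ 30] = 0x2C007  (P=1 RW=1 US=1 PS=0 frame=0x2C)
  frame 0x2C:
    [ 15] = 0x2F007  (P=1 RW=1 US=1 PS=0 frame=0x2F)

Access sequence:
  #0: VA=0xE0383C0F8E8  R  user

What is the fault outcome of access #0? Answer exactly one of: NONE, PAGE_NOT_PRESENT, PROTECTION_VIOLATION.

Trace:
#0 VA=0xE0383C0F8E8 (r,user):
  [0] read 0x26 idx=28: raw=0x27007 flags P=1 W=1 U=1 S=0
  [1] read 0x27 idx=14: raw=0x2A007 flags P=1 W=1 U=1 S=0
  [2] read 0x2A idx=30: raw=0x2C007 flags P=1 W=1 U=1 S=0
  [3] read 0x2C idx=15: raw=0x2F007 flags P=1 W=1 U=1 S=0
  ⇒ phys 0x2F8E8  [4 reads]

Access #0 fault: NONE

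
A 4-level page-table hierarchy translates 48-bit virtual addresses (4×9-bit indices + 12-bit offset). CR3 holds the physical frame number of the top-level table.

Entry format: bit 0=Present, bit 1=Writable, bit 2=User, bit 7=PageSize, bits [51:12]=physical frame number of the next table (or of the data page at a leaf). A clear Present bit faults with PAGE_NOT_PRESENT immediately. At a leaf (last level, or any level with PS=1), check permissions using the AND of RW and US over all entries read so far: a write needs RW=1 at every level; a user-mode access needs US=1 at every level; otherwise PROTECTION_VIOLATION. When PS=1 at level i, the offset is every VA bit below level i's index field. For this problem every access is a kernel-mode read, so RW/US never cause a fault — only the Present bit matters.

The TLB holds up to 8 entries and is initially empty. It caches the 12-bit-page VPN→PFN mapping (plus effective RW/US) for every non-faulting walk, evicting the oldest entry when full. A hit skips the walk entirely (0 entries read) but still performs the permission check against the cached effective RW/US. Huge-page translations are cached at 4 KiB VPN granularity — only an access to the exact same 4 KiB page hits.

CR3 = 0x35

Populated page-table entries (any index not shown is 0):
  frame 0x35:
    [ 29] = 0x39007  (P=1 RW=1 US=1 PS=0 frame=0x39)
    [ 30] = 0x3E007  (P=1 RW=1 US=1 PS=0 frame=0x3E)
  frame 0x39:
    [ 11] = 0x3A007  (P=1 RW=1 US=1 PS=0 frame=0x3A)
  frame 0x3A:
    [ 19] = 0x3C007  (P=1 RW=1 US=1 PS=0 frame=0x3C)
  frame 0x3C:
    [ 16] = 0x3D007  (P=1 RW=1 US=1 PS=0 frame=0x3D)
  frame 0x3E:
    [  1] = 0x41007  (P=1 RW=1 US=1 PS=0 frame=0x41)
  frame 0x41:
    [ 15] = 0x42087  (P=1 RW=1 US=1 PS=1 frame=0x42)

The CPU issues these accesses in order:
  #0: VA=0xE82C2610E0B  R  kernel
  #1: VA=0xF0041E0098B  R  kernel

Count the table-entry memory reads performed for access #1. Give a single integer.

Walk each access:
#0 VA=0xE82C2610E0B (r,kernel):
  [0] read 0x35 idx=29: raw=0x39007 flags P=1 W=1 U=1 S=0
  [1] read 0x39 idx=11: raw=0x3A007 flags P=1 W=1 U=1 S=0
  [2] read 0x3A idx=19: raw=0x3C007 flags P=1 W=1 U=1 S=0
  [3] read 0x3C idx=16: raw=0x3D007 flags P=1 W=1 U=1 S=0
  → PA=0x3DE0B  (4 entries read)
#1 VA=0xF0041E0098B (r,kernel):
  [0] read 0x35 idx=30: raw=0x3E007 flags P=1 W=1 U=1 S=0
  [1] read 0x3E idx=1: raw=0x41007 flags P=1 W=1 U=1 S=0
  [2] read 0x41 idx=15: raw=0x42087 flags P=1 W=1 U=1 S=1
  → PA=0x4298B (huge @L2)  (3 entries read)

Entries read for #1: 3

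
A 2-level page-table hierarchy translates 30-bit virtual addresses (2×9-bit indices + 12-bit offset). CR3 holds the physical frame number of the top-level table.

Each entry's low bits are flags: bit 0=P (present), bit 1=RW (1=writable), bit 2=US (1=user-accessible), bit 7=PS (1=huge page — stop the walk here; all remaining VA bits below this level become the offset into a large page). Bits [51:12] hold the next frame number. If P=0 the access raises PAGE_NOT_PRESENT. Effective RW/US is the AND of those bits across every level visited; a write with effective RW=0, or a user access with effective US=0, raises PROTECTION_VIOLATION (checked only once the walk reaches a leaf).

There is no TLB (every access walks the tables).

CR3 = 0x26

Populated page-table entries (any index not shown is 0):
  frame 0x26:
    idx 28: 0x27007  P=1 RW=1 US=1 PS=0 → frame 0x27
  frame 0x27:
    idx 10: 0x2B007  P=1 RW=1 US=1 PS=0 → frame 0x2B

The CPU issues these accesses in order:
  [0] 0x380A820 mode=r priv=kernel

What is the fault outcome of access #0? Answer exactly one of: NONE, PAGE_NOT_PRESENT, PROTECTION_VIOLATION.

Walk each access:
#0 VA=0x380A820 (r,kernel):
  [0] read 0x26 idx=28: raw=0x27007 flags P=1 W=1 U=1 S=0
  [1] read 0x27 idx=10: raw=0x2B007 flags P=1 W=1 U=1 S=0
  → PA=0x2B820  (2 entries read)

Access #0 fault: NONE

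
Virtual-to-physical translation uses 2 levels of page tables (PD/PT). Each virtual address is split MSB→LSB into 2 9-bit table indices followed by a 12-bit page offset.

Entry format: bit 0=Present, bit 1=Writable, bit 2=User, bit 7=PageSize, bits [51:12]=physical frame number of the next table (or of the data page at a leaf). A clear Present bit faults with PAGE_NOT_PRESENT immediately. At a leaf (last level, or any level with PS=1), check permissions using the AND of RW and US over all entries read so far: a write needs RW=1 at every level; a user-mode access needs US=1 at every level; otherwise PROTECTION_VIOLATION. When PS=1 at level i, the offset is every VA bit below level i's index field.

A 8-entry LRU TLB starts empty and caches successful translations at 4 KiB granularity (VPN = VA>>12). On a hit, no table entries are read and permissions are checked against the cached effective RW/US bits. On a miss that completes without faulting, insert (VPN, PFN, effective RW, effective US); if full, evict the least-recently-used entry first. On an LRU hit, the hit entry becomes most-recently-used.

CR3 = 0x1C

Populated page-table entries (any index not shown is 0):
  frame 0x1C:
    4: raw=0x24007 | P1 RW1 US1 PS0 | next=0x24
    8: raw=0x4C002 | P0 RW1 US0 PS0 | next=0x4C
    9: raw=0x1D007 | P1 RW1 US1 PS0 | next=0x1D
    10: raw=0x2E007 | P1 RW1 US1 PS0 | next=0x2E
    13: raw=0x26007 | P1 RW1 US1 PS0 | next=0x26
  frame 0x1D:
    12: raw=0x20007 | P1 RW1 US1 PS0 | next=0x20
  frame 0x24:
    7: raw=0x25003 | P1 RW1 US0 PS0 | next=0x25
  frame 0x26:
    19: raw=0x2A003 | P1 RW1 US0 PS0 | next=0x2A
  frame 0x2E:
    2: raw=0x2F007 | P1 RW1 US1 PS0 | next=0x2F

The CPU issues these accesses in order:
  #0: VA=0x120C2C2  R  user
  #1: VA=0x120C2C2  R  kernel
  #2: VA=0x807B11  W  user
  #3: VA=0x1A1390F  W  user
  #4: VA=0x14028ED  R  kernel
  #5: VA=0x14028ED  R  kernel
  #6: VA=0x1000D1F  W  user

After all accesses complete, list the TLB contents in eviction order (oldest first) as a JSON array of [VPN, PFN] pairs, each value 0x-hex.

Trace:
#0 VA=0x120C2C2 (r,user):
  L0 @0x1C[9] → 0x1D007  P=1,RW=1,US=1,PS=0
  L1 @0x1D[12] → 0x20007  P=1,RW=1,US=1,PS=0
  ⇒ phys 0x202C2  [2 reads]
#1 VA=0x120C2C2 (r,kernel):
  TLB hit vpn=0x120C → PA=0x202C2
#2 VA=0x807B11 (w,user):
  L0 @0x1C[4] → 0x24007  P=1,RW=1,US=1,PS=0
  L1 @0x24[7] → 0x25003  P=1,RW=1,US=0,PS=0
  → PROTECTION_VIOLATION  (2 entries read)
#3 VA=0x1A1390F (w,user):
  L0 @0x1C[13] → 0x26007  P=1,RW=1,US=1,PS=0
  L1 @0x26[19] → 0x2A003  P=1,RW=1,US=0,PS=0
  → PROTECTION_VIOLATION  (2 entries read)
#4 VA=0x14028ED (r,kernel):
  L0 @0x1C[10] → 0x2E007  P=1,RW=1,US=1,PS=0
  L1 @0x2E[2] → 0x2F007  P=1,RW=1,US=1,PS=0
  ⇒ phys 0x2F8ED  [2 reads]
#5 VA=0x14028ED (r,kernel):
  TLB hit vpn=0x1402 → PA=0x2F8ED
#6 VA=0x1000D1F (w,user):
  L0 @0x1C[8] → 0x4C002  P=0,RW=1,US=0,PS=0
  → PAGE_NOT_PRESENT  (1 entries read)

TLB: [["0x120C", "0x20"], ["0x1402", "0x2F"]]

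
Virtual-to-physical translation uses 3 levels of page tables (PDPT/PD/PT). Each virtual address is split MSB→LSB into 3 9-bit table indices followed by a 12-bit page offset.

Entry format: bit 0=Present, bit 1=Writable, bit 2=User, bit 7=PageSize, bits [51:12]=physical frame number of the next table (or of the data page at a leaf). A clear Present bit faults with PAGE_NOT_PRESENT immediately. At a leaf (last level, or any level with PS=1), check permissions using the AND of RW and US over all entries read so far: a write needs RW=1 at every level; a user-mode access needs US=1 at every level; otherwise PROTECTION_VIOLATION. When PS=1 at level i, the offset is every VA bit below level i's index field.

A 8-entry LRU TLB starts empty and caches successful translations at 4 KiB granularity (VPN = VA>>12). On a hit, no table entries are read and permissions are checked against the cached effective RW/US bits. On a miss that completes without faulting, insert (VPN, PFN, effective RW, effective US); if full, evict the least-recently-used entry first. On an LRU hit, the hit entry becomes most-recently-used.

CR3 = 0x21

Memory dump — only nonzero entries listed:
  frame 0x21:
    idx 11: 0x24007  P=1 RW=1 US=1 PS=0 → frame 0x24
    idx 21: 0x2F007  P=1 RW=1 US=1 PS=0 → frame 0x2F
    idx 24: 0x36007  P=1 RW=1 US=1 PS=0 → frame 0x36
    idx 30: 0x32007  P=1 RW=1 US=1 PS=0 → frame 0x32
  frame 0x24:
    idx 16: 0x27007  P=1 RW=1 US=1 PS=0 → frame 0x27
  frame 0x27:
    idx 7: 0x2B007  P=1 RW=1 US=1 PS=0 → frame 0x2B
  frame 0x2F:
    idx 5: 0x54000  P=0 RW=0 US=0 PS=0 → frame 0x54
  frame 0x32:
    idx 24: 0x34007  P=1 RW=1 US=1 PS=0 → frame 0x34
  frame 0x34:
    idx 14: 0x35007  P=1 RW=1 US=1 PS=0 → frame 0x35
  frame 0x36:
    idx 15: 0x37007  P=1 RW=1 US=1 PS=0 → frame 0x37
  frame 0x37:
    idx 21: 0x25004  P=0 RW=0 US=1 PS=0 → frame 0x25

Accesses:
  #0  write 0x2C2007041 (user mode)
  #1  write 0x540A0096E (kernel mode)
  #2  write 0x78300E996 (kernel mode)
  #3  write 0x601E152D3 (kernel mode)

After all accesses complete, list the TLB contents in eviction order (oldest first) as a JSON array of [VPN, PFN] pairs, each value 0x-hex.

Trace:
#0 VA=0x2C2007041 (w,user):
  lvl0: tbl 0x21, slot 11 ⇒ 0x24007 (P1/RW1/US1/PS0)
  lvl1: tbl 0x24, slot 16 ⇒ 0x27007 (P1/RW1/US1/PS0)
  lvl2: tbl 0x27, slot 7 ⇒ 0x2B007 (P1/RW1/US1/PS0)
  ⇒ phys 0x2B041  [3 reads]
#1 VA=0x540A0096E (w,kernel):
  lvl0: tbl 0x21, slot 21 ⇒ 0x2F007 (P1/RW1/US1/PS0)
  lvl1: tbl 0x2F, slot 5 ⇒ 0x54000 (P0/RW0/US0/PS0)
  → PAGE_NOT_PRESENT  (2 entries read)
#2 VA=0x78300E996 (w,kernel):
  lvl0: tbl 0x21, slot 30 ⇒ 0x32007 (P1/RW1/US1/PS0)
  lvl1: tbl 0x32, slot 24 ⇒ 0x34007 (P1/RW1/US1/PS0)
  lvl2: tbl 0x34, slot 14 ⇒ 0x35007 (P1/RW1/US1/PS0)
  ⇒ phys 0x35996  [3 reads]
#3 VA=0x601E152D3 (w,kernel):
  lvl0: tbl 0x21, slot 24 ⇒ 0x36007 (P1/RW1/US1/PS0)
  lvl1: tbl 0x36, slot 15 ⇒ 0x37007 (P1/RW1/US1/PS0)
  lvl2: tbl 0x37, slot 21 ⇒ 0x25004 (P0/RW0/US1/PS0)
  → PAGE_NOT_PRESENT  (3 entries read)

TLB: [["0x2C2007", "0x2B"], ["0x78300E", "0x35"]]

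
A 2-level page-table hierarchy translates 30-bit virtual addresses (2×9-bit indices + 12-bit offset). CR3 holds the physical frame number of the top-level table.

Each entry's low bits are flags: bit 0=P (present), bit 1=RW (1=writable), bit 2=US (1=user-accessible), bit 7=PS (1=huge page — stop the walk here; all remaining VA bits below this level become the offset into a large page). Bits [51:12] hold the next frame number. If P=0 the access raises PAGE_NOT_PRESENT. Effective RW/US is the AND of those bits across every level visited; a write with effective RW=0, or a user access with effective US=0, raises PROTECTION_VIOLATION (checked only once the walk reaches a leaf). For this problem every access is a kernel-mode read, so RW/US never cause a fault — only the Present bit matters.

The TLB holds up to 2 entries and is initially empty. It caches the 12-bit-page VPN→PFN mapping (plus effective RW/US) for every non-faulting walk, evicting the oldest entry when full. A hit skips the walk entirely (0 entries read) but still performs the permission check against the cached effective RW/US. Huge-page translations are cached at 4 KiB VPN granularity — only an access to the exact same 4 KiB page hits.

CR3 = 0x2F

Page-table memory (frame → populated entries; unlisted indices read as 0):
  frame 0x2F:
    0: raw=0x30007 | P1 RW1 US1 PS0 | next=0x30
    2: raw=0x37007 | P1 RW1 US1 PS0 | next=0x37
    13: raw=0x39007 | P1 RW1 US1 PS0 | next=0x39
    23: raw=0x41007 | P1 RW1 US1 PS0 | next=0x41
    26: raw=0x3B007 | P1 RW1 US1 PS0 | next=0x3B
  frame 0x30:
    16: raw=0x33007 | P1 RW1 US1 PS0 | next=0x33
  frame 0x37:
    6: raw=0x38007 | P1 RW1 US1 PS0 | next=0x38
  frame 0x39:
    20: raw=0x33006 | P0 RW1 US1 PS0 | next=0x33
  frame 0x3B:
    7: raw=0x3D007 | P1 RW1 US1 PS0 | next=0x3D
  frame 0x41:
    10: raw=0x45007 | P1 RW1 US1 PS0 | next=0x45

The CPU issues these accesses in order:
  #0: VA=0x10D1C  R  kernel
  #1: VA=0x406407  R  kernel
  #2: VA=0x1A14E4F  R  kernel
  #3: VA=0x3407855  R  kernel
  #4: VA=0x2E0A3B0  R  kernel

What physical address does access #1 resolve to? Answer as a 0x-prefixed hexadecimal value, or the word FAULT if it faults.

Walk each access:
#0 VA=0x10D1C (r,kernel):
  lvl0: tbl 0x2F, slot 0 ⇒ 0x30007 (P1/RW1/US1/PS0)
  lvl1: tbl 0x30, slot 16 ⇒ 0x33007 (P1/RW1/US1/PS0)
  → PA=0x33D1C  (2 entries read)
#1 VA=0x406407 (r,kernel):
  lvl0: tbl 0x2F, slot 2 ⇒ 0x37007 (P1/RW1/US1/PS0)
  lvl1: tbl 0x37, slot 6 ⇒ 0x38007 (P1/RW1/US1/PS0)
  → PA=0x38407  (2 entries read)
#2 VA=0x1A14E4F (r,kernel):
  lvl0: tbl 0x2F, slot 13 ⇒ 0x39007 (P1/RW1/US1/PS0)
  lvl1: tbl 0x39, slot 20 ⇒ 0x33006 (P0/RW1/US1/PS0)
  ✗ PAGE_NOT_PRESENT  [2 reads]
#3 VA=0x3407855 (r,kernel):
  lvl0: tbl 0x2F, slot 26 ⇒ 0x3B007 (P1/RW1/US1/PS0)
  lvl1: tbl 0x3B, slot 7 ⇒ 0x3D007 (P1/RW1/US1/PS0)
  → PA=0x3D855  (2 entries read)
#4 VA=0x2E0A3B0 (r,kernel):
  lvl0: tbl 0x2F, slot 23 ⇒ 0x41007 (P1/RW1/US1/PS0)
  lvl1: tbl 0x41, slot 10 ⇒ 0x45007 (P1/RW1/US1/PS0)
  → PA=0x453B0  (2 entries read)

Access #1 PA: 0x38407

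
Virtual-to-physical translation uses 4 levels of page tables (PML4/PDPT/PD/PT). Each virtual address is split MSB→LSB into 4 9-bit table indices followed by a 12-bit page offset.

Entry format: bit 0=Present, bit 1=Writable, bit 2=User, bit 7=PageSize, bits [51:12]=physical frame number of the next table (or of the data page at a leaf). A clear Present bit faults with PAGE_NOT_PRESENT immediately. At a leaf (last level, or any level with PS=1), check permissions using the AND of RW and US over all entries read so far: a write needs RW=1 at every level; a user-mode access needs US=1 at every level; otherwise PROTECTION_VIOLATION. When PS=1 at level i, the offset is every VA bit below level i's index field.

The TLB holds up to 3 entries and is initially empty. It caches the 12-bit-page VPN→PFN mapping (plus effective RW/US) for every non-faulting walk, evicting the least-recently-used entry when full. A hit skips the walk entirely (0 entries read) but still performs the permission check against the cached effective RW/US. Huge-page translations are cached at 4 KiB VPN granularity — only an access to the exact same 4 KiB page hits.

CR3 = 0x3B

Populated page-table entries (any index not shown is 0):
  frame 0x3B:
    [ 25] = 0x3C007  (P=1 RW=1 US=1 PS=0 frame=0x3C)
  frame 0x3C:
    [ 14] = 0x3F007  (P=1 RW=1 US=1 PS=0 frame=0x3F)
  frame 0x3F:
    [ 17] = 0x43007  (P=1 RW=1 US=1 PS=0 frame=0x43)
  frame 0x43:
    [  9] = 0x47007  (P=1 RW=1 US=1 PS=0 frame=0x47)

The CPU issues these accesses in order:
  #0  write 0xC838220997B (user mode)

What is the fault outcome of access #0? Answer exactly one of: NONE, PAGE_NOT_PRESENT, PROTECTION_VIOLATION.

Per-access translation:
#0 VA=0xC838220997B (w,user):
  L0: frame=0x3B idx=25 entry=0x3C007 [P=1 RW=1 US=1 PS=0]
  L1: frame=0x3C idx=14 entry=0x3F007 [P=1 RW=1 US=1 PS=0]
  L2: frame=0x3F idx=17 entry=0x43007 [P=1 RW=1 US=1 PS=0]
  L3: frame=0x43 idx=9 entry=0x47007 [P=1 RW=1 US=1 PS=0]
  ✓ 0x4797B  — 4 lookups

Access #0 fault: NONE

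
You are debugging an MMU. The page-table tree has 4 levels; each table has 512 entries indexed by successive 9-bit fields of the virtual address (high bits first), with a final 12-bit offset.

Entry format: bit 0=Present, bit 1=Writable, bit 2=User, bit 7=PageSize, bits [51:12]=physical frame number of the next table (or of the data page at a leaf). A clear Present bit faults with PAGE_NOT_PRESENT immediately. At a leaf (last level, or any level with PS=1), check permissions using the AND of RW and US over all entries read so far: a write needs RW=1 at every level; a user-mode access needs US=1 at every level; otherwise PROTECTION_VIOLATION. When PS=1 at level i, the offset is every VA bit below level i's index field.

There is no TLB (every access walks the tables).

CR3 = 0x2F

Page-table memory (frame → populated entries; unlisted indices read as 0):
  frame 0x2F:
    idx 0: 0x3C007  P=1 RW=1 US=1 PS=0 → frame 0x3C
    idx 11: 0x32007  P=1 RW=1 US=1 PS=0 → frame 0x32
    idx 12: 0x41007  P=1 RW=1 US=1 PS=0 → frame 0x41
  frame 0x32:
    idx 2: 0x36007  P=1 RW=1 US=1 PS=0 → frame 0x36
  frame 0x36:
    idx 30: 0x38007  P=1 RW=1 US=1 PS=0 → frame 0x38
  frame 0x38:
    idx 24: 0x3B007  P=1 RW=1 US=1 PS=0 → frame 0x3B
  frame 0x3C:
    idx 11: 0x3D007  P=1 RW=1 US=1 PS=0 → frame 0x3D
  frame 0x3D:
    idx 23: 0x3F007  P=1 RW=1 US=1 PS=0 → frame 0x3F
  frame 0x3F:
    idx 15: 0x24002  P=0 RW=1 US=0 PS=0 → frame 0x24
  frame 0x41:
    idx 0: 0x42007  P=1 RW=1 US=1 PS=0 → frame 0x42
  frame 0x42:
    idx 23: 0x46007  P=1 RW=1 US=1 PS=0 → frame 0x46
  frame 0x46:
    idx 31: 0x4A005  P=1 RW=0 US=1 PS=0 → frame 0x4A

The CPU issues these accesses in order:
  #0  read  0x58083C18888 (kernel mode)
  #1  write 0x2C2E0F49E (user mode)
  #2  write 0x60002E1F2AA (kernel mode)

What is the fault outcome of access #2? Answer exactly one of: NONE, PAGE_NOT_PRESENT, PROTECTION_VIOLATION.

Trace:
#0 VA=0x58083C18888 (r,kernel):
  L0: frame=0x2F idx=11 entry=0x32007 [P=1 RW=1 US=1 PS=0]
  L1: frame=0x32 idx=2 entry=0x36007 [P=1 RW=1 US=1 PS=0]
  L2: frame=0x36 idx=30 entry=0x38007 [P=1 RW=1 US=1 PS=0]
  L3: frame=0x38 idx=24 entry=0x3B007 [P=1 RW=1 US=1 PS=0]
  ⇒ phys 0x3B888  [4 reads]
#1 VA=0x2C2E0F49E (w,user):
  L0: frame=0x2F idx=0 entry=0x3C007 [P=1 RW=1 US=1 PS=0]
  L1: frame=0x3C idx=11 entry=0x3D007 [P=1 RW=1 US=1 PS=0]
  L2: frame=0x3D idx=23 entry=0x3F007 [P=1 RW=1 US=1 PS=0]
  L3: frame=0x3F idx=15 entry=0x24002 [P=0 RW=1 US=0 PS=0]
  → PAGE_NOT_PRESENT  (4 entries read)
#2 VA=0x60002E1F2AA (w,kernel):
  L0: frame=0x2F idx=12 entry=0x41007 [P=1 RW=1 US=1 PS=0]
  L1: frame=0x41 idx=0 entry=0x42007 [P=1 RW=1 US=1 PS=0]
  L2: frame=0x42 idx=23 entry=0x46007 [P=1 RW=1 US=1 PS=0]
  L3: frame=0x46 idx=31 entry=0x4A005 [P=1 RW=0 US=1 PS=0]
  → PROTECTION_VIOLATION  (4 entries read)

Access #2 fault: PROTECTION_VIOLATION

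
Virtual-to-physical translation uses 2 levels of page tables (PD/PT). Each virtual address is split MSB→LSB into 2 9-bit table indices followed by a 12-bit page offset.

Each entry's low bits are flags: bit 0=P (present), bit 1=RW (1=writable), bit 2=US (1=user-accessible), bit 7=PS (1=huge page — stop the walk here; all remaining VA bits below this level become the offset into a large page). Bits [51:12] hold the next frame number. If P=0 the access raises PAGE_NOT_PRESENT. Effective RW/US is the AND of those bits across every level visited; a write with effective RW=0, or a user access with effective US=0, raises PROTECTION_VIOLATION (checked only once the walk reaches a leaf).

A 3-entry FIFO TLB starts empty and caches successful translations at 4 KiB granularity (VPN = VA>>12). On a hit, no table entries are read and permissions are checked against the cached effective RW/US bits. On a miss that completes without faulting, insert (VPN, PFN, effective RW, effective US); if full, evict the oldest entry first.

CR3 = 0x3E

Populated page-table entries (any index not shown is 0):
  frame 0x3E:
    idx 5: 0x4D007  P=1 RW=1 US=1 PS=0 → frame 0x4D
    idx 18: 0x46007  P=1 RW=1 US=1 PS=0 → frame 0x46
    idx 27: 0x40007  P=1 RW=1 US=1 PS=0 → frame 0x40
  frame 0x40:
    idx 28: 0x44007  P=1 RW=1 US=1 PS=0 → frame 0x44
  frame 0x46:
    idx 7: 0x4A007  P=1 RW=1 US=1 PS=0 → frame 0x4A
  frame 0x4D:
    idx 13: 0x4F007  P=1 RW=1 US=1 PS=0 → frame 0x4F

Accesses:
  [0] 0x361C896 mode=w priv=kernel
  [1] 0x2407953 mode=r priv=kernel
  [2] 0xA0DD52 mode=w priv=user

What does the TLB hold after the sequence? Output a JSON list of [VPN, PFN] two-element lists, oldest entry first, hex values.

Walk each access:
#0 VA=0x361C896 (w,kernel):
  [0] read 0x3E idx=27: raw=0x40007 flags P=1 W=1 U=1 S=0
  [1] read 0x40 idx=28: raw=0x44007 flags P=1 W=1 U=1 S=0
  ✓ 0x44896  — 2 lookups
#1 VA=0x2407953 (r,kernel):
  [0] read 0x3E idx=18: raw=0x46007 flags P=1 W=1 U=1 S=0
  [1] read 0x46 idx=7: raw=0x4A007 flags P=1 W=1 U=1 S=0
  ✓ 0x4A953  — 2 lookups
#2 VA=0xA0DD52 (w,user):
  [0] read 0x3E idx=5: raw=0x4D007 flags P=1 W=1 U=1 S=0
  [1] read 0x4D idx=13: raw=0x4F007 flags P=1 W=1 U=1 S=0
  ✓ 0x4FD52  — 2 lookups

TLB: [["0x361C", "0x44"], ["0x2407", "0x4A"], ["0xA0D", "0x4F"]]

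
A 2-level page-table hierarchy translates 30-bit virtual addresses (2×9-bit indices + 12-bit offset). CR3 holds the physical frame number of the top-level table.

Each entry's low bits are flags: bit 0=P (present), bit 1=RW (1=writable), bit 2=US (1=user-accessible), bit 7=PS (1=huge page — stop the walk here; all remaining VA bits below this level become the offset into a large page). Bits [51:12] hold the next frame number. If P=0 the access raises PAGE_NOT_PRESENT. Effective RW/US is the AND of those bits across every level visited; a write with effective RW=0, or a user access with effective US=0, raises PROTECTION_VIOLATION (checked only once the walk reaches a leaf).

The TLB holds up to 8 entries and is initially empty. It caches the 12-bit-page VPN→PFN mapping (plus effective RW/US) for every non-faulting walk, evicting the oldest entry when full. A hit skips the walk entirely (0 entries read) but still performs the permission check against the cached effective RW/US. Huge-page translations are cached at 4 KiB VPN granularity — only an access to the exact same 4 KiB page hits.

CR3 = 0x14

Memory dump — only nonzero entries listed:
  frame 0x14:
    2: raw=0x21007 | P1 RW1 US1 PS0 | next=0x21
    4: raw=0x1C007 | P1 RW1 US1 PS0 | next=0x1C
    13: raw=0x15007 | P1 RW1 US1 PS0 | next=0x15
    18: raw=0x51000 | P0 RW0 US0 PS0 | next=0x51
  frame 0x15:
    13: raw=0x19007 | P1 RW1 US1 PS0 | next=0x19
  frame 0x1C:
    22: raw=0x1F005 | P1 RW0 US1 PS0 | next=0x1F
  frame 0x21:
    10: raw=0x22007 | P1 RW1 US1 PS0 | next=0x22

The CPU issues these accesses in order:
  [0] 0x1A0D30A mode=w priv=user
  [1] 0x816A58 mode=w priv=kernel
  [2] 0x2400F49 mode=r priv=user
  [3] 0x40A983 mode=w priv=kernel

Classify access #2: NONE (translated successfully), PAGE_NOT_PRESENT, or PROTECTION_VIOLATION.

Trace:
#0 VA=0x1A0D30A (w,user):
  L0 @0x14[13] → 0x15007  P=1,RW=1,US=1,PS=0
  L1 @0x15[13] → 0x19007  P=1,RW=1,US=1,PS=0
  ✓ 0x1930A  — 2 lookups
#1 VA=0x816A58 (w,kernel):
  L0 @0x14[4] → 0x1C007  P=1,RW=1,US=1,PS=0
  L1 @0x1C[22] → 0x1F005  P=1,RW=0,US=1,PS=0
  → PROTECTION_VIOLATION  (2 entries read)
#2 VA=0x2400F49 (r,user):
  L0 @0x14[18] → 0x51000  P=0,RW=0,US=0,PS=0
  → PAGE_NOT_PRESENT  (1 entries read)
#3 VA=0x40A983 (w,kernel):
  L0 @0x14[2] → 0x21007  P=1,RW=1,US=1,PS=0
  L1 @0x21[10] → 0x22007  P=1,RW=1,US=1,PS=0
  ✓ 0x22983  — 2 lookups

Access #2 fault: PAGE_NOT_PRESENT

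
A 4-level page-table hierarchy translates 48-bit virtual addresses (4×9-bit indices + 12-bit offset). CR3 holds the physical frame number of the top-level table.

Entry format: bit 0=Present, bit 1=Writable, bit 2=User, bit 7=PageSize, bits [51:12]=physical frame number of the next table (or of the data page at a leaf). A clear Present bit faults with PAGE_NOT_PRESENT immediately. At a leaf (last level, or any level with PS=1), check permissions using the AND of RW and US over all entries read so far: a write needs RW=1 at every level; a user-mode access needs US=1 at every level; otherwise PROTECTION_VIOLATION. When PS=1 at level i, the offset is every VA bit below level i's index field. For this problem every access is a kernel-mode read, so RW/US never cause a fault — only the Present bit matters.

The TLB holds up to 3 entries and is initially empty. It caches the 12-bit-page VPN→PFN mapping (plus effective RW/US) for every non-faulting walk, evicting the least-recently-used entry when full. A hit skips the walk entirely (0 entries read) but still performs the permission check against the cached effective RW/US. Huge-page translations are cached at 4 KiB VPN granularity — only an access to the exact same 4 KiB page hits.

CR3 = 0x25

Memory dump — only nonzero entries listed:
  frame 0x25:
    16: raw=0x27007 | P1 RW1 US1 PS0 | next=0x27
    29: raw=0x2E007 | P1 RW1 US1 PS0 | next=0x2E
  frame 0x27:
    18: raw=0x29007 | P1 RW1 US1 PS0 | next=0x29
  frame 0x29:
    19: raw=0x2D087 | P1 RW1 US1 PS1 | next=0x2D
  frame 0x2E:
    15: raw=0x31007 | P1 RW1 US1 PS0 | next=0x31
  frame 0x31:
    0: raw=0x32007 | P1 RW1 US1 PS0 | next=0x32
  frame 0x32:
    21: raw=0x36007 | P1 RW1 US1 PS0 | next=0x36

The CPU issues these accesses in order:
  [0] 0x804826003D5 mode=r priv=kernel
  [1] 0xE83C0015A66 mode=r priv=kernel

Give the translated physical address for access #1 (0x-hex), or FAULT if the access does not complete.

Trace:
#0 VA=0x804826003D5 (r,kernel):
  [0] read 0x25 idx=16: raw=0x27007 flags P=1 W=1 U=1 S=0
  [1] read 0x27 idx=18: raw=0x29007 flags P=1 W=1 U=1 S=0
  [2] read 0x29 idx=19: raw=0x2D087 flags P=1 W=1 U=1 S=1
  → PA=0x2D3D5 (huge @L2)  (3 entries read)
#1 VA=0xE83C0015A66 (r,kernel):
  [0] read 0x25 idx=29: raw=0x2E007 flags P=1 W=1 U=1 S=0
  [1] read 0x2E idx=15: raw=0x31007 flags P=1 W=1 U=1 S=0
  [2] read 0x31 idx=0: raw=0x32007 flags P=1 W=1 U=1 S=0
  [3] read 0x32 idx=21: raw=0x36007 flags P=1 W=1 U=1 S=0
  → PA=0x36A66  (4 entries read)

Access #1 PA: 0x36A66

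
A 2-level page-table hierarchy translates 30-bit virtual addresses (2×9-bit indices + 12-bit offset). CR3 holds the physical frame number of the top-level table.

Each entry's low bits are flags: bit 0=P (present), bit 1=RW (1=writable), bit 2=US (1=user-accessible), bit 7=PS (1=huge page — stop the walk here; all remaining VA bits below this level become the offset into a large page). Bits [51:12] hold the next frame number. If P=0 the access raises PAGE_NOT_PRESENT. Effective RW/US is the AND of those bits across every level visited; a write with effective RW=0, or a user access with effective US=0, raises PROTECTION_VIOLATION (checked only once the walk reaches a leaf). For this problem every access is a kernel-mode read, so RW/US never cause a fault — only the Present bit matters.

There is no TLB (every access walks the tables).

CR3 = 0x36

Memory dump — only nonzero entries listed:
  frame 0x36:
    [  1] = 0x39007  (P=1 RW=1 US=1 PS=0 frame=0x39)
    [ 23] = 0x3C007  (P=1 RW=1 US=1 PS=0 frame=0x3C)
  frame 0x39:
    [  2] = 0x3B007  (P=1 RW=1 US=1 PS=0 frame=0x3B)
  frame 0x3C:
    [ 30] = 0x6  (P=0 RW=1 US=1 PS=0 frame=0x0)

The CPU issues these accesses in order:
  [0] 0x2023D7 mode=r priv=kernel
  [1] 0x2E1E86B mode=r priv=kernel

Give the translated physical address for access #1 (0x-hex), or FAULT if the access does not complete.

Walk each access:
#0 VA=0x2023D7 (r,kernel):
  [0] read 0x36 idx=1: raw=0x39007 flags P=1 W=1 U=1 S=0
  [1] read 0x39 idx=2: raw=0x3B007 flags P=1 W=1 U=1 S=0
  → PA=0x3B3D7  (2 entries read)
#1 VA=0x2E1E86B (r,kernel):
  [0] read 0x36 idx=23: raw=0x3C007 flags P=1 W=1 U=1 S=0
  [1] read 0x3C idx=30: raw=0x6 flags P=0 W=1 U=1 S=0
  ✗ PAGE_NOT_PRESENT  [2 reads]

Access #1 PA: FAULT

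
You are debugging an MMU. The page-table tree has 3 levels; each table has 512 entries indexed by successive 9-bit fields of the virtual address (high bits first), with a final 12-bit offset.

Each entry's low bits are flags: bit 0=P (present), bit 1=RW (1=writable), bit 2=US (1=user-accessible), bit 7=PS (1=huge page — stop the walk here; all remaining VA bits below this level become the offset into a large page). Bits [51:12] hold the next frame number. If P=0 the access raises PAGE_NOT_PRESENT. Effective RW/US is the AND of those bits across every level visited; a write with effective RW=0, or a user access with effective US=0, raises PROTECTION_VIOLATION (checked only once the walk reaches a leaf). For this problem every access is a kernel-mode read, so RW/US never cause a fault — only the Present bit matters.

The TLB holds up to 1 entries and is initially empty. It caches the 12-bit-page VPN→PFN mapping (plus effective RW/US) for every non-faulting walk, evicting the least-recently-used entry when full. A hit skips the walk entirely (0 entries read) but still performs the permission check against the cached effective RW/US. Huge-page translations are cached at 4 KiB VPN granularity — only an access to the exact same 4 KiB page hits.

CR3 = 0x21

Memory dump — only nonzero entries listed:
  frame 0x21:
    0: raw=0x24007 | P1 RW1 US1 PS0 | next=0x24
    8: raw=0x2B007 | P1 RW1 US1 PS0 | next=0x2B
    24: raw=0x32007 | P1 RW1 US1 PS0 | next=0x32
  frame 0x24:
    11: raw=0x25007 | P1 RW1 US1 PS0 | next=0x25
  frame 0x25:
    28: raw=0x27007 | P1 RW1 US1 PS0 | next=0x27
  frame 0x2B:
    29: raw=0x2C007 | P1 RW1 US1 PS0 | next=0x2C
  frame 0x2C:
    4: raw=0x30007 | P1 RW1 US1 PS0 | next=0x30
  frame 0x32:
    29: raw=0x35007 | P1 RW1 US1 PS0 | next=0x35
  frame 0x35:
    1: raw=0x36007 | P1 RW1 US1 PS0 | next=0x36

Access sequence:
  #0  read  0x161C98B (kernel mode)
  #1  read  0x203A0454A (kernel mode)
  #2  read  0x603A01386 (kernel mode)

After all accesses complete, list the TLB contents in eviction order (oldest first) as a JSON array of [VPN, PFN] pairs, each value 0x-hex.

Walk each access:
#0 VA=0x161C98B (r,kernel):
  L0 @0x21[0] → 0x24007  P=1,RW=1,US=1,PS=0
  L1 @0x24[11] → 0x25007  P=1,RW=1,US=1,PS=0
  L2 @0x25[28] → 0x27007  P=1,RW=1,US=1,PS=0
  ✓ 0x2798B  — 3 lookups
#1 VA=0x203A0454A (r,kernel):
  L0 @0x21[8] → 0x2B007  P=1,RW=1,US=1,PS=0
  L1 @0x2B[29] → 0x2C007  P=1,RW=1,US=1,PS=0
  L2 @0x2C[4] → 0x30007  P=1,RW=1,US=1,PS=0
  ✓ 0x3054A  — 3 lookups
#2 VA=0x603A01386 (r,kernel):
  L0 @0x21[24] → 0x32007  P=1,RW=1,US=1,PS=0
  L1 @0x32[29] → 0x35007  P=1,RW=1,US=1,PS=0
  L2 @0x35[1] → 0x36007  P=1,RW=1,US=1,PS=0
  ✓ 0x36386  — 3 lookups

TLB: [["0x603A01", "0x36"]]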